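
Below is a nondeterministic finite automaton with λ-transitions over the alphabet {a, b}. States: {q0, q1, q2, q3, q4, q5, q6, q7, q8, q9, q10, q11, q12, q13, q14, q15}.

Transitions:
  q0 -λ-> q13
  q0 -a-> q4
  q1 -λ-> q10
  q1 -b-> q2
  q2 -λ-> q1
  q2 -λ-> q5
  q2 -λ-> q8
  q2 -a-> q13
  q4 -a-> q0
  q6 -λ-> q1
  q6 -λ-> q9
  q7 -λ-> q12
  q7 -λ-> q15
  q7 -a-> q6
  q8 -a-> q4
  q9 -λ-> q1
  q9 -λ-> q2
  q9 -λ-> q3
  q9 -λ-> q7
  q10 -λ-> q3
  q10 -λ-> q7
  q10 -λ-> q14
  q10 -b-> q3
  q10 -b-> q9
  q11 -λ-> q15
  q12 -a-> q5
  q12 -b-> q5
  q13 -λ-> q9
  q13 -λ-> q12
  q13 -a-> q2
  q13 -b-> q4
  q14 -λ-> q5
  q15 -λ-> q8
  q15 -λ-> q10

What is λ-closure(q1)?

{q1, q3, q5, q7, q8, q10, q12, q14, q15}

Start with {q1}.
From q1 via λ: add q10.
From q10 via λ: add q3, q7, q14.
From q7 via λ: add q12, q15.
From q14 via λ: add q5.
From q15 via λ: add q8.
No new states can be added; the closed set is {q1, q3, q5, q7, q8, q10, q12, q14, q15}.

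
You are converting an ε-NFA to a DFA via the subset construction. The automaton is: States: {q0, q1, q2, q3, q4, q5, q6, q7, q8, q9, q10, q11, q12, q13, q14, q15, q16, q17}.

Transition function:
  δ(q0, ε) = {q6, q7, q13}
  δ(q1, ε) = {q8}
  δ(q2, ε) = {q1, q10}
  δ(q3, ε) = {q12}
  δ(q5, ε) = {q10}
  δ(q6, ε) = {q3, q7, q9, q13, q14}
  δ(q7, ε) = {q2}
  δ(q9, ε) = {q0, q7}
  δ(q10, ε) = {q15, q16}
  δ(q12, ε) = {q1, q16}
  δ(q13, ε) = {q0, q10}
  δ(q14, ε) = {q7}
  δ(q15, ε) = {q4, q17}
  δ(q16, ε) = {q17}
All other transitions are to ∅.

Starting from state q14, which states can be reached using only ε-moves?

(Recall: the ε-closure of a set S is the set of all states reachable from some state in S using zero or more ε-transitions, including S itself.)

{q1, q2, q4, q7, q8, q10, q14, q15, q16, q17}

Start with {q14}.
From q14 via ε: add q7.
From q7 via ε: add q2.
From q2 via ε: add q1, q10.
From q1 via ε: add q8.
From q10 via ε: add q15, q16.
From q15 via ε: add q4, q17.
No new states can be added; the closed set is {q1, q2, q4, q7, q8, q10, q14, q15, q16, q17}.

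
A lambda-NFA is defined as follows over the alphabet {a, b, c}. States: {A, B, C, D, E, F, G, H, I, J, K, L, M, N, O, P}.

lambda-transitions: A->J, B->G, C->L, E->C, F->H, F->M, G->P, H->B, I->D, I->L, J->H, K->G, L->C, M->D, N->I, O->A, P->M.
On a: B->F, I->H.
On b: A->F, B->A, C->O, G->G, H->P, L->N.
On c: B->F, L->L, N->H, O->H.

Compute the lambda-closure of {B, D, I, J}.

Start with {B, D, I, J}.
From B via lambda: add G.
From I via lambda: add L.
From J via lambda: add H.
From G via lambda: add P.
From L via lambda: add C.
From P via lambda: add M.
No new states can be added; the closed set is {B, C, D, G, H, I, J, L, M, P}.

{B, C, D, G, H, I, J, L, M, P}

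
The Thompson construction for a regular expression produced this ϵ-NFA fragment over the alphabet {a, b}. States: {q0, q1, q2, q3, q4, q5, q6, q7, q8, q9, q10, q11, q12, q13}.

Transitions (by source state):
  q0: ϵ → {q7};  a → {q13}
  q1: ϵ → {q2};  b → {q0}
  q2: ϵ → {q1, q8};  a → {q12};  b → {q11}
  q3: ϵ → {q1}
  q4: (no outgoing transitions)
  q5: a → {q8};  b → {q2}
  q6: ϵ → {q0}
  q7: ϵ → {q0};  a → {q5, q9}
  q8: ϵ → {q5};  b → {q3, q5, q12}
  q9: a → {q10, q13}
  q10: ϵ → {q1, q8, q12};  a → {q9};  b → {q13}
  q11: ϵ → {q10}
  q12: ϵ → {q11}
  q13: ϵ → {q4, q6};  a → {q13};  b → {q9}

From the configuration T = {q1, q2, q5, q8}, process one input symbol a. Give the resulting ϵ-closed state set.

q2 on a → {q12}.
q5 on a → {q8}.
No a-transition from q1, q8.
Union after reading a: {q8, q12}.
Now take the ϵ-closure:
From q8 via ϵ: add q5.
From q12 via ϵ: add q11.
From q11 via ϵ: add q10.
From q10 via ϵ: add q1.
From q1 via ϵ: add q2.
No new states can be added; the closed set is {q1, q2, q5, q8, q10, q11, q12}.

{q1, q2, q5, q8, q10, q11, q12}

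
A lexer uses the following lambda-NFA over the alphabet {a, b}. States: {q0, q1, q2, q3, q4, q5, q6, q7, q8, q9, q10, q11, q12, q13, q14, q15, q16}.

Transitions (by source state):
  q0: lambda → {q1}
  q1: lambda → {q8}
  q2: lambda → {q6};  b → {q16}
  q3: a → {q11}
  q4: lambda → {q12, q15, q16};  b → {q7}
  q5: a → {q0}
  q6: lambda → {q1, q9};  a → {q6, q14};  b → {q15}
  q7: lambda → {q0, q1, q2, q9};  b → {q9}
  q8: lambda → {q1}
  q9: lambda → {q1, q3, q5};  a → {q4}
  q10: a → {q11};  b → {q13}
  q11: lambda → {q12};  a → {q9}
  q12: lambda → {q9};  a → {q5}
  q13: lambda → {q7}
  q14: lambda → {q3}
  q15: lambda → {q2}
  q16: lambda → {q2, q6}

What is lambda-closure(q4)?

{q1, q2, q3, q4, q5, q6, q8, q9, q12, q15, q16}

Start with {q4}.
From q4 via lambda: add q12, q15, q16.
From q12 via lambda: add q9.
From q15 via lambda: add q2.
From q16 via lambda: add q6.
From q6 via lambda: add q1.
From q9 via lambda: add q3, q5.
From q1 via lambda: add q8.
No new states can be added; the closed set is {q1, q2, q3, q4, q5, q6, q8, q9, q12, q15, q16}.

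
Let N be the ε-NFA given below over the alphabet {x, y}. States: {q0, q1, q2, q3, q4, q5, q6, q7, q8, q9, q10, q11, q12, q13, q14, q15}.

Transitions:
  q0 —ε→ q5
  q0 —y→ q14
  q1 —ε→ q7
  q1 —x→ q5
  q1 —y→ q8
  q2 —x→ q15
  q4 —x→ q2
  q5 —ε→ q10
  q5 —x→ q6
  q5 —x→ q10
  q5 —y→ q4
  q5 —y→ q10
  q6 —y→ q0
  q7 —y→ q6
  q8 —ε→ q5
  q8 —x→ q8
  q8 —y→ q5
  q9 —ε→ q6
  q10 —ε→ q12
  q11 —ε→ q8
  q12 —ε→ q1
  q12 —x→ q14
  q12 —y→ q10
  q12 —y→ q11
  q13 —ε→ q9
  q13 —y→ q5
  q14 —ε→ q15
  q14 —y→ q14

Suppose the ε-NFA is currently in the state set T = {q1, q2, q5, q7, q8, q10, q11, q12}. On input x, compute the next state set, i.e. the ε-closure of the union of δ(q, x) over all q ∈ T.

{q1, q5, q6, q7, q8, q10, q12, q14, q15}

q1 on x → {q5}.
q2 on x → {q15}.
q5 on x → {q6, q10}.
q8 on x → {q8}.
q12 on x → {q14}.
No x-transition from q7, q10, q11.
Union after reading x: {q5, q6, q8, q10, q14, q15}.
Now take the ε-closure:
From q10 via ε: add q12.
From q12 via ε: add q1.
From q1 via ε: add q7.
No new states can be added; the closed set is {q1, q5, q6, q7, q8, q10, q12, q14, q15}.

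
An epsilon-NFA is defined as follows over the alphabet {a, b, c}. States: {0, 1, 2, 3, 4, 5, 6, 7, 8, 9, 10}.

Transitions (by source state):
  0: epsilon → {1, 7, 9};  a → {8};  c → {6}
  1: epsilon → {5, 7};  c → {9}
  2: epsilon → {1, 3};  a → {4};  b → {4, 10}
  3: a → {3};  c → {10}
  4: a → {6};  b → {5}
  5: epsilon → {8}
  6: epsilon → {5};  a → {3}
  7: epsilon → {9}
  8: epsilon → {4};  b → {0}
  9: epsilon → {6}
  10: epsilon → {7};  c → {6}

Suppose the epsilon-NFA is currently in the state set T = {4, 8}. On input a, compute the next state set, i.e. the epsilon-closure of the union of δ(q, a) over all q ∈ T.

{4, 5, 6, 8}

4 on a → {6}.
No a-transition from 8.
Union after reading a: {6}.
Now take the epsilon-closure:
From 6 via epsilon: add 5.
From 5 via epsilon: add 8.
From 8 via epsilon: add 4.
No new states can be added; the closed set is {4, 5, 6, 8}.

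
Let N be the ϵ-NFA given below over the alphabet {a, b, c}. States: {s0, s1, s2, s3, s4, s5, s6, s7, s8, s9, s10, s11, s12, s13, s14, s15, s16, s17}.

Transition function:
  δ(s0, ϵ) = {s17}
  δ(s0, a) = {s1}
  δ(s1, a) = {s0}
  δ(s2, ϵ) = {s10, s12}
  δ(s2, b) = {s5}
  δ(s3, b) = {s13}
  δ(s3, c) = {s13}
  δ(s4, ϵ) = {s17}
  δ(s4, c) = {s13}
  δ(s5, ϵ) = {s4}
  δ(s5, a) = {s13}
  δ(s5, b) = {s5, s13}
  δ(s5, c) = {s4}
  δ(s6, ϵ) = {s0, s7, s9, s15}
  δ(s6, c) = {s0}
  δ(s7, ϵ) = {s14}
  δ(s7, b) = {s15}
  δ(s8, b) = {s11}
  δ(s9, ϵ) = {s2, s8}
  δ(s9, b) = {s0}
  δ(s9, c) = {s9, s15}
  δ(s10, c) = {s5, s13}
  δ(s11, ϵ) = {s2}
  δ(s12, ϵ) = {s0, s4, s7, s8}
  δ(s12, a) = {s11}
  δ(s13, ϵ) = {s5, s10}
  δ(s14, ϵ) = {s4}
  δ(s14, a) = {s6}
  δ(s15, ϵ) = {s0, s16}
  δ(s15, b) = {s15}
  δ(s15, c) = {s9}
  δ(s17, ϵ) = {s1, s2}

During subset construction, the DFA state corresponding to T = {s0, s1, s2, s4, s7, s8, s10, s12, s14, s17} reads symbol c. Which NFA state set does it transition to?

s4 on c → {s13}.
s10 on c → {s5, s13}.
No c-transition from s0, s1, s2, s7, s8, s12, s14, s17.
Union after reading c: {s5, s13}.
Now take the ϵ-closure:
From s5 via ϵ: add s4.
From s13 via ϵ: add s10.
From s4 via ϵ: add s17.
From s17 via ϵ: add s1, s2.
From s2 via ϵ: add s12.
From s12 via ϵ: add s0, s7, s8.
From s7 via ϵ: add s14.
No new states can be added; the closed set is {s0, s1, s2, s4, s5, s7, s8, s10, s12, s13, s14, s17}.

{s0, s1, s2, s4, s5, s7, s8, s10, s12, s13, s14, s17}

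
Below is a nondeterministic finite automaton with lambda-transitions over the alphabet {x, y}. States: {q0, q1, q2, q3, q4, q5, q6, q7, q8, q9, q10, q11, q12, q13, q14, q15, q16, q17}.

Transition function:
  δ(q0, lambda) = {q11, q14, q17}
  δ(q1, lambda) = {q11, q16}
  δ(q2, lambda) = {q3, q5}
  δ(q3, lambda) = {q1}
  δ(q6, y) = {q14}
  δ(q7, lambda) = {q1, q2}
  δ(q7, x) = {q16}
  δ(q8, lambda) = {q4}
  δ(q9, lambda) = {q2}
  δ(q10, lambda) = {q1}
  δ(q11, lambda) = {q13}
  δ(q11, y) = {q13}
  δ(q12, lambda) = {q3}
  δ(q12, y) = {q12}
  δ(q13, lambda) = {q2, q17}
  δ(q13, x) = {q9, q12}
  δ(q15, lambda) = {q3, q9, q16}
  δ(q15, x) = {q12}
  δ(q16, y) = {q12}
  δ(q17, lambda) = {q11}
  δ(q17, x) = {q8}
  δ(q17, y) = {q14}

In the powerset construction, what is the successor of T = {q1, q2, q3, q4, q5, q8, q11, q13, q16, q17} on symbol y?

{q1, q2, q3, q5, q11, q12, q13, q14, q16, q17}

q11 on y → {q13}.
q16 on y → {q12}.
q17 on y → {q14}.
No y-transition from q1, q2, q3, q4, q5, q8, q13.
Union after reading y: {q12, q13, q14}.
Now take the lambda-closure:
From q12 via lambda: add q3.
From q13 via lambda: add q2, q17.
From q2 via lambda: add q5.
From q3 via lambda: add q1.
From q17 via lambda: add q11.
From q1 via lambda: add q16.
No new states can be added; the closed set is {q1, q2, q3, q5, q11, q12, q13, q14, q16, q17}.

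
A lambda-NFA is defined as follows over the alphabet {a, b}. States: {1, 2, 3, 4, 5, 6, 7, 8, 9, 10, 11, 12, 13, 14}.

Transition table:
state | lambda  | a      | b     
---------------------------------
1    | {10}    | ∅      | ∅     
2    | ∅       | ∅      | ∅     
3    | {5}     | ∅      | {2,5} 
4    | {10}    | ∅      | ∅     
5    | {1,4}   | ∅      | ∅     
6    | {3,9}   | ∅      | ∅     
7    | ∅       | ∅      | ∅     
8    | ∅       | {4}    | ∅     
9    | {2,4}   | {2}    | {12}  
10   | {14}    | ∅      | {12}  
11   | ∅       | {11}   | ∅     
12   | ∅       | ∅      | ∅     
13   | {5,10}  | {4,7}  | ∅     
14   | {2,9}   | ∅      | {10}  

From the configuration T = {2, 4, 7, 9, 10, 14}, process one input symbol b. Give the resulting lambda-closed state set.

{2, 4, 9, 10, 12, 14}

9 on b → {12}.
10 on b → {12}.
14 on b → {10}.
No b-transition from 2, 4, 7.
Union after reading b: {10, 12}.
Now take the lambda-closure:
From 10 via lambda: add 14.
From 14 via lambda: add 2, 9.
From 9 via lambda: add 4.
No new states can be added; the closed set is {2, 4, 9, 10, 12, 14}.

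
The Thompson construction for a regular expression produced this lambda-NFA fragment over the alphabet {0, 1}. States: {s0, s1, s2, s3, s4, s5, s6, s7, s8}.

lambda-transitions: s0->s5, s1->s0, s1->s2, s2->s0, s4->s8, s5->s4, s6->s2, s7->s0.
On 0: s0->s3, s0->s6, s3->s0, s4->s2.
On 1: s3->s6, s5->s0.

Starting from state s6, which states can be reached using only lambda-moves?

Start with {s6}.
From s6 via lambda: add s2.
From s2 via lambda: add s0.
From s0 via lambda: add s5.
From s5 via lambda: add s4.
From s4 via lambda: add s8.
No new states can be added; the closed set is {s0, s2, s4, s5, s6, s8}.

{s0, s2, s4, s5, s6, s8}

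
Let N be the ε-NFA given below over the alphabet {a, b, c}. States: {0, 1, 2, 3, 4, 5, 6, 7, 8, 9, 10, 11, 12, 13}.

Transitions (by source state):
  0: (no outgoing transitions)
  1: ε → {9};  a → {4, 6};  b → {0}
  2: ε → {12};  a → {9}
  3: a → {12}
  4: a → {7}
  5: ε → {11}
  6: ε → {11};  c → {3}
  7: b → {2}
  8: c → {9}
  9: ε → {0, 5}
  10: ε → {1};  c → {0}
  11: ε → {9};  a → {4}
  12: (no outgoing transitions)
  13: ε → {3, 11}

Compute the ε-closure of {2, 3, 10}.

{0, 1, 2, 3, 5, 9, 10, 11, 12}

Start with {2, 3, 10}.
From 2 via ε: add 12.
From 10 via ε: add 1.
From 1 via ε: add 9.
From 9 via ε: add 0, 5.
From 5 via ε: add 11.
No new states can be added; the closed set is {0, 1, 2, 3, 5, 9, 10, 11, 12}.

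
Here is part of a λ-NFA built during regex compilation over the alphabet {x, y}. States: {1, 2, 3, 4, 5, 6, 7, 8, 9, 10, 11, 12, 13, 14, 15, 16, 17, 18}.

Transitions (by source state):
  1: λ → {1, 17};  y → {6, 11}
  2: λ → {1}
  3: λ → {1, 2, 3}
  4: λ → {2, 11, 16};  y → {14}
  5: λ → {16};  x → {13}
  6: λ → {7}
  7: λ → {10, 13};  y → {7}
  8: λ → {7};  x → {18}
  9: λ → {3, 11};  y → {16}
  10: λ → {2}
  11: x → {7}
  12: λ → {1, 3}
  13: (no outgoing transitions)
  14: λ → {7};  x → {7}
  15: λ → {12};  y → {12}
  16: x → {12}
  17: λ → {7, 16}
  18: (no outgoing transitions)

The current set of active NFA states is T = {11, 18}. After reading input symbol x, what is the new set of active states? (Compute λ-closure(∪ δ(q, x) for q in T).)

11 on x → {7}.
No x-transition from 18.
Union after reading x: {7}.
Now take the λ-closure:
From 7 via λ: add 10, 13.
From 10 via λ: add 2.
From 2 via λ: add 1.
From 1 via λ: add 17.
From 17 via λ: add 16.
No new states can be added; the closed set is {1, 2, 7, 10, 13, 16, 17}.

{1, 2, 7, 10, 13, 16, 17}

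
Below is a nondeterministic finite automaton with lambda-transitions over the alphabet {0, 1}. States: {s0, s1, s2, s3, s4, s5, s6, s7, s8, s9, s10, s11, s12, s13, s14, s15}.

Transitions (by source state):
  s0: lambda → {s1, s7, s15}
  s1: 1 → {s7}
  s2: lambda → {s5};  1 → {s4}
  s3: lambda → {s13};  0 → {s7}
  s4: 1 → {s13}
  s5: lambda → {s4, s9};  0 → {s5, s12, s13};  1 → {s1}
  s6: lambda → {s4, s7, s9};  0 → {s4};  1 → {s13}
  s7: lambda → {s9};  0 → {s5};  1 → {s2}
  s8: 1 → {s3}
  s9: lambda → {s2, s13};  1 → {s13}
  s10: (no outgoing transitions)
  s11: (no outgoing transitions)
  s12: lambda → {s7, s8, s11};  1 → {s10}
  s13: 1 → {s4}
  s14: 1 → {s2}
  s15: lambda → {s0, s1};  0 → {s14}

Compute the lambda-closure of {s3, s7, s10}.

{s2, s3, s4, s5, s7, s9, s10, s13}

Start with {s3, s7, s10}.
From s3 via lambda: add s13.
From s7 via lambda: add s9.
From s9 via lambda: add s2.
From s2 via lambda: add s5.
From s5 via lambda: add s4.
No new states can be added; the closed set is {s2, s3, s4, s5, s7, s9, s10, s13}.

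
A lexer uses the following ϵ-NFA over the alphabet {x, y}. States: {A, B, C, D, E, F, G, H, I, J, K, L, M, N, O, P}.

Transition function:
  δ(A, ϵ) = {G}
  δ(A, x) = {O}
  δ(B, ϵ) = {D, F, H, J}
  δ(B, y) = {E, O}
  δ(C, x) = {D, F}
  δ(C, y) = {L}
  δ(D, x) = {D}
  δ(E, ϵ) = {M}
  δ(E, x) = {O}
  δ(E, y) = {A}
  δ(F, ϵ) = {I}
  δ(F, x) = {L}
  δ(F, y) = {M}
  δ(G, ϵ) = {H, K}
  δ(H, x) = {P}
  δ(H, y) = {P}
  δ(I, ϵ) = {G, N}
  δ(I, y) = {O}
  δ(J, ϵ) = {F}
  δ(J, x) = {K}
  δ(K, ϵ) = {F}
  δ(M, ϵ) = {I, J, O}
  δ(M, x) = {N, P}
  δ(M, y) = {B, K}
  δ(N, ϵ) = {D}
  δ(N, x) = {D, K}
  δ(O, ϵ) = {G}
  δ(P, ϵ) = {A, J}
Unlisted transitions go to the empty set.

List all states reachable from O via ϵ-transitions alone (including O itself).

{D, F, G, H, I, K, N, O}

Start with {O}.
From O via ϵ: add G.
From G via ϵ: add H, K.
From K via ϵ: add F.
From F via ϵ: add I.
From I via ϵ: add N.
From N via ϵ: add D.
No new states can be added; the closed set is {D, F, G, H, I, K, N, O}.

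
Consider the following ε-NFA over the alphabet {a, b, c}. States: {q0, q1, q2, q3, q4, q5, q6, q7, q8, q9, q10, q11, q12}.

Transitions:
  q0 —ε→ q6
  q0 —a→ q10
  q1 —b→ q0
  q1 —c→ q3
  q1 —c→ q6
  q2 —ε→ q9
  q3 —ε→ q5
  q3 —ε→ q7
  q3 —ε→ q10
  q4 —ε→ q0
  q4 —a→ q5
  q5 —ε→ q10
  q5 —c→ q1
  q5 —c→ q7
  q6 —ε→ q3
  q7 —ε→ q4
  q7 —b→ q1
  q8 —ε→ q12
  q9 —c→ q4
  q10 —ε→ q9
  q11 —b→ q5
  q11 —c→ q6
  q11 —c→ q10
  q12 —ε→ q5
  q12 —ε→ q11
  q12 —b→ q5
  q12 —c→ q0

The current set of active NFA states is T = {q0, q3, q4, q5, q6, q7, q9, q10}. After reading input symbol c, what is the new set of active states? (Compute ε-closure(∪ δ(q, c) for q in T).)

{q0, q1, q3, q4, q5, q6, q7, q9, q10}

q5 on c → {q1, q7}.
q9 on c → {q4}.
No c-transition from q0, q3, q4, q6, q7, q10.
Union after reading c: {q1, q4, q7}.
Now take the ε-closure:
From q4 via ε: add q0.
From q0 via ε: add q6.
From q6 via ε: add q3.
From q3 via ε: add q5, q10.
From q10 via ε: add q9.
No new states can be added; the closed set is {q0, q1, q3, q4, q5, q6, q7, q9, q10}.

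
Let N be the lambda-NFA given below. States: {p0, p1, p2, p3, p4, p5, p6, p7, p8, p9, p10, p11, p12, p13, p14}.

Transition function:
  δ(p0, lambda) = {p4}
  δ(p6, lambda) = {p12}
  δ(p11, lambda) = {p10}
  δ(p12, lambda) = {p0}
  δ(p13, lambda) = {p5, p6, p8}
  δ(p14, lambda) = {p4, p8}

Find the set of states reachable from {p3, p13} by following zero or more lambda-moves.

{p0, p3, p4, p5, p6, p8, p12, p13}

Start with {p3, p13}.
From p13 via lambda: add p5, p6, p8.
From p6 via lambda: add p12.
From p12 via lambda: add p0.
From p0 via lambda: add p4.
No new states can be added; the closed set is {p0, p3, p4, p5, p6, p8, p12, p13}.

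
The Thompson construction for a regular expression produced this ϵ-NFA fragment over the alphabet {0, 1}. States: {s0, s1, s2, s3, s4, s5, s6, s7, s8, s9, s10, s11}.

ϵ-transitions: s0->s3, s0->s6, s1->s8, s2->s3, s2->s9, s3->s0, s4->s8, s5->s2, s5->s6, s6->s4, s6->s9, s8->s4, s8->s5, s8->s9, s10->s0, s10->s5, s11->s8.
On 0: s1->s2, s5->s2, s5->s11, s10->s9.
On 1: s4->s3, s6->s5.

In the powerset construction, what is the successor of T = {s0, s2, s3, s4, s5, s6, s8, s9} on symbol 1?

{s0, s2, s3, s4, s5, s6, s8, s9}

s4 on 1 → {s3}.
s6 on 1 → {s5}.
No 1-transition from s0, s2, s3, s5, s8, s9.
Union after reading 1: {s3, s5}.
Now take the ϵ-closure:
From s3 via ϵ: add s0.
From s5 via ϵ: add s2, s6.
From s2 via ϵ: add s9.
From s6 via ϵ: add s4.
From s4 via ϵ: add s8.
No new states can be added; the closed set is {s0, s2, s3, s4, s5, s6, s8, s9}.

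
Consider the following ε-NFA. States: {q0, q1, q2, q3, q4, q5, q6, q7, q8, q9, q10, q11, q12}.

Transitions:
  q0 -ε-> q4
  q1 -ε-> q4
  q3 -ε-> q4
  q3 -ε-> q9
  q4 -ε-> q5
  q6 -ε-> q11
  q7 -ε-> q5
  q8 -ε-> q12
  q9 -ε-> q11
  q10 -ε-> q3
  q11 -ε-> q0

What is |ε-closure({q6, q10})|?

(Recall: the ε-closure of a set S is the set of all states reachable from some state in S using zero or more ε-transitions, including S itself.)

Start with {q6, q10}.
From q6 via ε: add q11.
From q10 via ε: add q3.
From q3 via ε: add q4, q9.
From q11 via ε: add q0.
From q4 via ε: add q5.
ε-closure = {q0, q3, q4, q5, q6, q9, q10, q11}, which has 8 states.

8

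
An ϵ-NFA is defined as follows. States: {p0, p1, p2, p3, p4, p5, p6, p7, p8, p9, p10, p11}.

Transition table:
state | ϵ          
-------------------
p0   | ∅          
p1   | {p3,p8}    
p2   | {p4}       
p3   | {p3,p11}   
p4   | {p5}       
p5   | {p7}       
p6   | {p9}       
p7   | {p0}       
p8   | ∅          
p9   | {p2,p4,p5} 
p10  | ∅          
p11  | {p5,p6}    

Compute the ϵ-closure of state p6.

Start with {p6}.
From p6 via ϵ: add p9.
From p9 via ϵ: add p2, p4, p5.
From p5 via ϵ: add p7.
From p7 via ϵ: add p0.
No new states can be added; the closed set is {p0, p2, p4, p5, p6, p7, p9}.

{p0, p2, p4, p5, p6, p7, p9}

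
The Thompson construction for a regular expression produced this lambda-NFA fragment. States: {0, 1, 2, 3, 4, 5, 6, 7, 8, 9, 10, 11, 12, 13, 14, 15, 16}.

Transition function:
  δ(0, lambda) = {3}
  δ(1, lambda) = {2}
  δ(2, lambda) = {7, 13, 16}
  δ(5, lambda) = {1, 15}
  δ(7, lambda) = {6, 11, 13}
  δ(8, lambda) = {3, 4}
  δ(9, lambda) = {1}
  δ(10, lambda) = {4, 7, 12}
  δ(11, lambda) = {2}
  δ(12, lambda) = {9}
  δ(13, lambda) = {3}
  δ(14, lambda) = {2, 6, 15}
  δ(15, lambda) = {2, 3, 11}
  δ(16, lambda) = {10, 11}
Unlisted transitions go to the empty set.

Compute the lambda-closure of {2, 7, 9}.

Start with {2, 7, 9}.
From 2 via lambda: add 13, 16.
From 7 via lambda: add 6, 11.
From 9 via lambda: add 1.
From 13 via lambda: add 3.
From 16 via lambda: add 10.
From 10 via lambda: add 4, 12.
No new states can be added; the closed set is {1, 2, 3, 4, 6, 7, 9, 10, 11, 12, 13, 16}.

{1, 2, 3, 4, 6, 7, 9, 10, 11, 12, 13, 16}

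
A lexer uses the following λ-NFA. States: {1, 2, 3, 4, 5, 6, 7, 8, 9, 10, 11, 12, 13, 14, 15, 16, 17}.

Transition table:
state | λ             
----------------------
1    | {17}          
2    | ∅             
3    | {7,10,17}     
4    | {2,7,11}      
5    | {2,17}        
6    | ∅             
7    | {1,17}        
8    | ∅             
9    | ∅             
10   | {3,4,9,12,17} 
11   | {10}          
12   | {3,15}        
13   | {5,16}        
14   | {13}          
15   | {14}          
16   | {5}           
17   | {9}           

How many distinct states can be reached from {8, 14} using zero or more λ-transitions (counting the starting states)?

8

Start with {8, 14}.
From 14 via λ: add 13.
From 13 via λ: add 5, 16.
From 5 via λ: add 2, 17.
From 17 via λ: add 9.
λ-closure = {2, 5, 8, 9, 13, 14, 16, 17}, which has 8 states.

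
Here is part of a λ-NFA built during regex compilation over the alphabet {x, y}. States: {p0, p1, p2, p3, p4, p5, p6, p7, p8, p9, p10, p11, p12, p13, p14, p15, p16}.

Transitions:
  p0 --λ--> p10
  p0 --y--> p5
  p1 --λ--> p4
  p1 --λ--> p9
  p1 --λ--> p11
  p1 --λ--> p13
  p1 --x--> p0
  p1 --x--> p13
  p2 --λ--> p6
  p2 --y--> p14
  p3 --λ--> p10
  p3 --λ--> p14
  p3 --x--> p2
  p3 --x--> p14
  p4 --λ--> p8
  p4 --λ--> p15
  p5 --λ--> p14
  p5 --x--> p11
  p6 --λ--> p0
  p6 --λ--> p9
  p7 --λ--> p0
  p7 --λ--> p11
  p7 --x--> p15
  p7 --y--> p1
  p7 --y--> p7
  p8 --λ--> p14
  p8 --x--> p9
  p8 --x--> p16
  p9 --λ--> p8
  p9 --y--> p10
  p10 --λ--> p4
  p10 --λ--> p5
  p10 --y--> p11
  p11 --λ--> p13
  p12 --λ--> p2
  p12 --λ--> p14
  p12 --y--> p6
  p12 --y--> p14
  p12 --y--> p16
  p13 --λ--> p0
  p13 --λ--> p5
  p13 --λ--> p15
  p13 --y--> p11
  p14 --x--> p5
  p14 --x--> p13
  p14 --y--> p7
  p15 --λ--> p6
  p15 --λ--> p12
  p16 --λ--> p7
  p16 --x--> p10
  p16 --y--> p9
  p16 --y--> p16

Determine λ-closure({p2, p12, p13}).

{p0, p2, p4, p5, p6, p8, p9, p10, p12, p13, p14, p15}

Start with {p2, p12, p13}.
From p2 via λ: add p6.
From p12 via λ: add p14.
From p13 via λ: add p0, p5, p15.
From p0 via λ: add p10.
From p6 via λ: add p9.
From p9 via λ: add p8.
From p10 via λ: add p4.
No new states can be added; the closed set is {p0, p2, p4, p5, p6, p8, p9, p10, p12, p13, p14, p15}.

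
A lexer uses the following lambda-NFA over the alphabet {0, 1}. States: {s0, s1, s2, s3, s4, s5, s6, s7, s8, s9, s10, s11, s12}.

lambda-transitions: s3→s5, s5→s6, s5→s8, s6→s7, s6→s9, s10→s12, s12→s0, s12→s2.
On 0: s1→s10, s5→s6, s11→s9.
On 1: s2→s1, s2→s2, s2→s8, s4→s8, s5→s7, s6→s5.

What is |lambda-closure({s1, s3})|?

7

Start with {s1, s3}.
From s3 via lambda: add s5.
From s5 via lambda: add s6, s8.
From s6 via lambda: add s7, s9.
lambda-closure = {s1, s3, s5, s6, s7, s8, s9}, which has 7 states.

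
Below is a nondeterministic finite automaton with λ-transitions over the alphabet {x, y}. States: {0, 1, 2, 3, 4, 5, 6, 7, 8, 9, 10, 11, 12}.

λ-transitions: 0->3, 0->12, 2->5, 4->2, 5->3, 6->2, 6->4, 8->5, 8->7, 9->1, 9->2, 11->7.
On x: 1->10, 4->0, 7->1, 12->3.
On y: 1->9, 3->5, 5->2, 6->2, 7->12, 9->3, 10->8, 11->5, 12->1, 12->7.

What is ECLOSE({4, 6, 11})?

Start with {4, 6, 11}.
From 4 via λ: add 2.
From 11 via λ: add 7.
From 2 via λ: add 5.
From 5 via λ: add 3.
No new states can be added; the closed set is {2, 3, 4, 5, 6, 7, 11}.

{2, 3, 4, 5, 6, 7, 11}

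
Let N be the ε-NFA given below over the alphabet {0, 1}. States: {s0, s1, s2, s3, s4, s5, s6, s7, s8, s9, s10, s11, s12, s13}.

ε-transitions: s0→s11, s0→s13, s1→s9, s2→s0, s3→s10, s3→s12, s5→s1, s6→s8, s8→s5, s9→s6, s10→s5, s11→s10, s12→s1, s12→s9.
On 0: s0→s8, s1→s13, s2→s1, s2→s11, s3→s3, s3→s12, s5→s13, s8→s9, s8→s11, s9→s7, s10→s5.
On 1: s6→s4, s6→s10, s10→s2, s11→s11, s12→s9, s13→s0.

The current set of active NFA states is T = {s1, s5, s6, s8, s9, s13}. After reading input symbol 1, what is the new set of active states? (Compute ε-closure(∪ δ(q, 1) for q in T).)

{s0, s1, s4, s5, s6, s8, s9, s10, s11, s13}

s6 on 1 → {s4, s10}.
s13 on 1 → {s0}.
No 1-transition from s1, s5, s8, s9.
Union after reading 1: {s0, s4, s10}.
Now take the ε-closure:
From s0 via ε: add s11, s13.
From s10 via ε: add s5.
From s5 via ε: add s1.
From s1 via ε: add s9.
From s9 via ε: add s6.
From s6 via ε: add s8.
No new states can be added; the closed set is {s0, s1, s4, s5, s6, s8, s9, s10, s11, s13}.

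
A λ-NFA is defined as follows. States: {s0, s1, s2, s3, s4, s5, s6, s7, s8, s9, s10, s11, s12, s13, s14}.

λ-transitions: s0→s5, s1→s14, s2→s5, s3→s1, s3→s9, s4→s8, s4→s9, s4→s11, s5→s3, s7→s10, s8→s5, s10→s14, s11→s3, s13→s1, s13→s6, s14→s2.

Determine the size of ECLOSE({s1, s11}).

Start with {s1, s11}.
From s1 via λ: add s14.
From s11 via λ: add s3.
From s3 via λ: add s9.
From s14 via λ: add s2.
From s2 via λ: add s5.
λ-closure = {s1, s2, s3, s5, s9, s11, s14}, which has 7 states.

7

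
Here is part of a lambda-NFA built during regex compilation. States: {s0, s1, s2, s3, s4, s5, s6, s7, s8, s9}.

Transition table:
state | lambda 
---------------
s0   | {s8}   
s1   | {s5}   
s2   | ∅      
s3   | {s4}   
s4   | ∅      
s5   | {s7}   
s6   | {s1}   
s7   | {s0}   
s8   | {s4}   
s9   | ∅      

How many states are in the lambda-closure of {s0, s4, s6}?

7

Start with {s0, s4, s6}.
From s0 via lambda: add s8.
From s6 via lambda: add s1.
From s1 via lambda: add s5.
From s5 via lambda: add s7.
lambda-closure = {s0, s1, s4, s5, s6, s7, s8}, which has 7 states.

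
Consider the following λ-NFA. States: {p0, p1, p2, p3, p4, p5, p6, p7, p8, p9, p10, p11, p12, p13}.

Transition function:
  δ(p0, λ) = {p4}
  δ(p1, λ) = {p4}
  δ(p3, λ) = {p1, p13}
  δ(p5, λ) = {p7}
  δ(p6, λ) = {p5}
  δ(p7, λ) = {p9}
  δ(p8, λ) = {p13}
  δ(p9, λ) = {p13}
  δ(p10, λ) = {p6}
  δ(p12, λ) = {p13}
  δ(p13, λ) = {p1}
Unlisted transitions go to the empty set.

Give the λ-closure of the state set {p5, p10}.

Start with {p5, p10}.
From p5 via λ: add p7.
From p10 via λ: add p6.
From p7 via λ: add p9.
From p9 via λ: add p13.
From p13 via λ: add p1.
From p1 via λ: add p4.
No new states can be added; the closed set is {p1, p4, p5, p6, p7, p9, p10, p13}.

{p1, p4, p5, p6, p7, p9, p10, p13}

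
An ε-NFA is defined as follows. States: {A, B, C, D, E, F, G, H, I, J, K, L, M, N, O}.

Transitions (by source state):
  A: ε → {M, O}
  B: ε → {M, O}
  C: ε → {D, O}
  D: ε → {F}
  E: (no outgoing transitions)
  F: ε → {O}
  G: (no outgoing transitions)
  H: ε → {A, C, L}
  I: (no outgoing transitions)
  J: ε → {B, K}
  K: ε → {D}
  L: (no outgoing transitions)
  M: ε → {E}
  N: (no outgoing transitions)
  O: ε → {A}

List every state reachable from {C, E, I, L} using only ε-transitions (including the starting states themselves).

{A, C, D, E, F, I, L, M, O}

Start with {C, E, I, L}.
From C via ε: add D, O.
From D via ε: add F.
From O via ε: add A.
From A via ε: add M.
No new states can be added; the closed set is {A, C, D, E, F, I, L, M, O}.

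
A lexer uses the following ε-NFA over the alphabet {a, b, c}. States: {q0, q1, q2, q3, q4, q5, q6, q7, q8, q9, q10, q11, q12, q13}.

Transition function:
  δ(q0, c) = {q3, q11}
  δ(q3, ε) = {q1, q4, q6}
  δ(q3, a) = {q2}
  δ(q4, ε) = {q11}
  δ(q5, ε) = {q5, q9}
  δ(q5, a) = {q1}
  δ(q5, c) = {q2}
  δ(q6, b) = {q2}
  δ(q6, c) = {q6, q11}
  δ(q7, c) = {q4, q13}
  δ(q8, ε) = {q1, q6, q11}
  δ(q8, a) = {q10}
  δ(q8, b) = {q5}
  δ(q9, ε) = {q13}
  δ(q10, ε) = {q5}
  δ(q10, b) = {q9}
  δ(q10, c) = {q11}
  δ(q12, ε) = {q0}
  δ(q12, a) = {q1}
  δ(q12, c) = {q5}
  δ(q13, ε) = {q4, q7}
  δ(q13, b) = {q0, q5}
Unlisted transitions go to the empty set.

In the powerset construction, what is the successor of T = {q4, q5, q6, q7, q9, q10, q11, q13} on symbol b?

{q0, q2, q4, q5, q7, q9, q11, q13}

q6 on b → {q2}.
q10 on b → {q9}.
q13 on b → {q0, q5}.
No b-transition from q4, q5, q7, q9, q11.
Union after reading b: {q0, q2, q5, q9}.
Now take the ε-closure:
From q9 via ε: add q13.
From q13 via ε: add q4, q7.
From q4 via ε: add q11.
No new states can be added; the closed set is {q0, q2, q4, q5, q7, q9, q11, q13}.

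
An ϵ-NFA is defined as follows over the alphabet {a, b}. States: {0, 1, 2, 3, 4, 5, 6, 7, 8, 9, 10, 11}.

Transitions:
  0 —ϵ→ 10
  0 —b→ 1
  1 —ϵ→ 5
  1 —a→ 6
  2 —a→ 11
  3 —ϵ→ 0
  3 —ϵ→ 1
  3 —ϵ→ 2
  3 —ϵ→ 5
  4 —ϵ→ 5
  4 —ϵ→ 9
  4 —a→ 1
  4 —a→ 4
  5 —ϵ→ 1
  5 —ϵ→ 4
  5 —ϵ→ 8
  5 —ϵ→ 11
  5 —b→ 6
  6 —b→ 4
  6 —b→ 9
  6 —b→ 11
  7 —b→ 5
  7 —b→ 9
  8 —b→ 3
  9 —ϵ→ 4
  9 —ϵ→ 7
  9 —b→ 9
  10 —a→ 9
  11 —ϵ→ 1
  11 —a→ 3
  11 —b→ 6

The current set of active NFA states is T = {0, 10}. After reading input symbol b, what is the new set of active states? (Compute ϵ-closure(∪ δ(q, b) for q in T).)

{1, 4, 5, 7, 8, 9, 11}

0 on b → {1}.
No b-transition from 10.
Union after reading b: {1}.
Now take the ϵ-closure:
From 1 via ϵ: add 5.
From 5 via ϵ: add 4, 8, 11.
From 4 via ϵ: add 9.
From 9 via ϵ: add 7.
No new states can be added; the closed set is {1, 4, 5, 7, 8, 9, 11}.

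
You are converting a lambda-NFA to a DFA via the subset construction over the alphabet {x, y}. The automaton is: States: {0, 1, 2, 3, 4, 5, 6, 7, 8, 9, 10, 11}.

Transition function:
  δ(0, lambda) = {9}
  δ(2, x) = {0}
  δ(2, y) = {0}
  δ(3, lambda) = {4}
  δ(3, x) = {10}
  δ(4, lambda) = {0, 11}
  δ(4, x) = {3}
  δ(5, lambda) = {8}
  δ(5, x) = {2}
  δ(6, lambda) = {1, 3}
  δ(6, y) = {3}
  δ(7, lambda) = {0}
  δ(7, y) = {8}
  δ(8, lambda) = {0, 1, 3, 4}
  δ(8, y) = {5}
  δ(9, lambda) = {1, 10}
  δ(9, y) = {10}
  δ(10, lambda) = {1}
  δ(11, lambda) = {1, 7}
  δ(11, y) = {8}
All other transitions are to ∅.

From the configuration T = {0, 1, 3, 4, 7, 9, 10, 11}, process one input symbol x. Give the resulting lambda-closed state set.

3 on x → {10}.
4 on x → {3}.
No x-transition from 0, 1, 7, 9, 10, 11.
Union after reading x: {3, 10}.
Now take the lambda-closure:
From 3 via lambda: add 4.
From 10 via lambda: add 1.
From 4 via lambda: add 0, 11.
From 0 via lambda: add 9.
From 11 via lambda: add 7.
No new states can be added; the closed set is {0, 1, 3, 4, 7, 9, 10, 11}.

{0, 1, 3, 4, 7, 9, 10, 11}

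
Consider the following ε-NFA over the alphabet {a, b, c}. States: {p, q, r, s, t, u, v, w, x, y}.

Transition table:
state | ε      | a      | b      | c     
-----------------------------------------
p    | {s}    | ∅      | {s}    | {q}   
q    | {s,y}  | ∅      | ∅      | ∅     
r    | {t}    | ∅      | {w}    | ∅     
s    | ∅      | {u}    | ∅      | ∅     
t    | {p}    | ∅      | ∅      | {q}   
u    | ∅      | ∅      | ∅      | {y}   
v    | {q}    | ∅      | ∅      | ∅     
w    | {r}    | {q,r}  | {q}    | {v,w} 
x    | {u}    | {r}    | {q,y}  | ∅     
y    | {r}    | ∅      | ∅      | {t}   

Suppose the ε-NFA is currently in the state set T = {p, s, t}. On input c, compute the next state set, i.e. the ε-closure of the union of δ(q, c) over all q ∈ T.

{p, q, r, s, t, y}

p on c → {q}.
t on c → {q}.
No c-transition from s.
Union after reading c: {q}.
Now take the ε-closure:
From q via ε: add s, y.
From y via ε: add r.
From r via ε: add t.
From t via ε: add p.
No new states can be added; the closed set is {p, q, r, s, t, y}.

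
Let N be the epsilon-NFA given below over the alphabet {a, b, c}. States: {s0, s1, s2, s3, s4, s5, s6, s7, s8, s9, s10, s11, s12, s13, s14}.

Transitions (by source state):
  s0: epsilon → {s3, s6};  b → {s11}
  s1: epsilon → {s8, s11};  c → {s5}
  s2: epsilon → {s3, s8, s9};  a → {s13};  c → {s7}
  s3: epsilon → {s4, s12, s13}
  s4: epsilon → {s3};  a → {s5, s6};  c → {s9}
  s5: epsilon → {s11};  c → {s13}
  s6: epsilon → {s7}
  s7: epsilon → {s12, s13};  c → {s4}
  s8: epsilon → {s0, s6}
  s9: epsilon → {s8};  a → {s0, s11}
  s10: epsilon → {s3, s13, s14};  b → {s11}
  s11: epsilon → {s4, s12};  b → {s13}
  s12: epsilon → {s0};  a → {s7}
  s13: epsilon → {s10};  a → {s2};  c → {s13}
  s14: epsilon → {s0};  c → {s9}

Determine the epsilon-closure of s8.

Start with {s8}.
From s8 via epsilon: add s0, s6.
From s0 via epsilon: add s3.
From s6 via epsilon: add s7.
From s3 via epsilon: add s4, s12, s13.
From s13 via epsilon: add s10.
From s10 via epsilon: add s14.
No new states can be added; the closed set is {s0, s3, s4, s6, s7, s8, s10, s12, s13, s14}.

{s0, s3, s4, s6, s7, s8, s10, s12, s13, s14}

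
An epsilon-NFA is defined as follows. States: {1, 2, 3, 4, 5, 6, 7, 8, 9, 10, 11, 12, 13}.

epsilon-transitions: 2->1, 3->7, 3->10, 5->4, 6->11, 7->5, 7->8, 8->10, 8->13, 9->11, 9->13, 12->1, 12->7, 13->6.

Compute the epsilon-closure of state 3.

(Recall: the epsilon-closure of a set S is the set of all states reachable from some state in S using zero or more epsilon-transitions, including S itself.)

{3, 4, 5, 6, 7, 8, 10, 11, 13}

Start with {3}.
From 3 via epsilon: add 7, 10.
From 7 via epsilon: add 5, 8.
From 5 via epsilon: add 4.
From 8 via epsilon: add 13.
From 13 via epsilon: add 6.
From 6 via epsilon: add 11.
No new states can be added; the closed set is {3, 4, 5, 6, 7, 8, 10, 11, 13}.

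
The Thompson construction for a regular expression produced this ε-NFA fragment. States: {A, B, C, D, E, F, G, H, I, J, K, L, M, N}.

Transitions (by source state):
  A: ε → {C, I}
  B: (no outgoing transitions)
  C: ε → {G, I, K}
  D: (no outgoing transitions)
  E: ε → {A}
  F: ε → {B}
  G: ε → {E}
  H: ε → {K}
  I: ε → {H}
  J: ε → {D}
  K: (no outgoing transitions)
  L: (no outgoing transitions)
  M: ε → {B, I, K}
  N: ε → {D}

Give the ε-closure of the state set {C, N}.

{A, C, D, E, G, H, I, K, N}

Start with {C, N}.
From C via ε: add G, I, K.
From N via ε: add D.
From G via ε: add E.
From I via ε: add H.
From E via ε: add A.
No new states can be added; the closed set is {A, C, D, E, G, H, I, K, N}.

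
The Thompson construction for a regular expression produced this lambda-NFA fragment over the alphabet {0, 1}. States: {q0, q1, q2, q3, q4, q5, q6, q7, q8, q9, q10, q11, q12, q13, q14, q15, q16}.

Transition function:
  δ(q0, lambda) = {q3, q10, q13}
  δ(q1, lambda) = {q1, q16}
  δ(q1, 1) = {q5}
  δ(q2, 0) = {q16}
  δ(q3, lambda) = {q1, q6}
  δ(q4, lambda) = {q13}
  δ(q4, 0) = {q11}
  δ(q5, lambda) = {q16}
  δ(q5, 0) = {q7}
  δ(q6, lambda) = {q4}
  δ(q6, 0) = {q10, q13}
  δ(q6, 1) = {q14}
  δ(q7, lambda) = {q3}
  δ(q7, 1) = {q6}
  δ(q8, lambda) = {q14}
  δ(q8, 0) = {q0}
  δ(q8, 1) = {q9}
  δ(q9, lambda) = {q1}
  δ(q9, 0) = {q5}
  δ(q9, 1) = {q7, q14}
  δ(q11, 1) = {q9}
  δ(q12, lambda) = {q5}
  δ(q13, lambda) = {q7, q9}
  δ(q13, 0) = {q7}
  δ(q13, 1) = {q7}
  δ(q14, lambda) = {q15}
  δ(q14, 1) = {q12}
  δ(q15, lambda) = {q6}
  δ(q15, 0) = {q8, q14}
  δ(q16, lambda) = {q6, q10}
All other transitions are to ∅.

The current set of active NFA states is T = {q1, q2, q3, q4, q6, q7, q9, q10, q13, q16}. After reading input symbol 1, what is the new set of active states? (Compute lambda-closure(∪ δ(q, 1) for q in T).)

q1 on 1 → {q5}.
q6 on 1 → {q14}.
q7 on 1 → {q6}.
q9 on 1 → {q7, q14}.
q13 on 1 → {q7}.
No 1-transition from q2, q3, q4, q10, q16.
Union after reading 1: {q5, q6, q7, q14}.
Now take the lambda-closure:
From q5 via lambda: add q16.
From q6 via lambda: add q4.
From q7 via lambda: add q3.
From q14 via lambda: add q15.
From q3 via lambda: add q1.
From q4 via lambda: add q13.
From q16 via lambda: add q10.
From q13 via lambda: add q9.
No new states can be added; the closed set is {q1, q3, q4, q5, q6, q7, q9, q10, q13, q14, q15, q16}.

{q1, q3, q4, q5, q6, q7, q9, q10, q13, q14, q15, q16}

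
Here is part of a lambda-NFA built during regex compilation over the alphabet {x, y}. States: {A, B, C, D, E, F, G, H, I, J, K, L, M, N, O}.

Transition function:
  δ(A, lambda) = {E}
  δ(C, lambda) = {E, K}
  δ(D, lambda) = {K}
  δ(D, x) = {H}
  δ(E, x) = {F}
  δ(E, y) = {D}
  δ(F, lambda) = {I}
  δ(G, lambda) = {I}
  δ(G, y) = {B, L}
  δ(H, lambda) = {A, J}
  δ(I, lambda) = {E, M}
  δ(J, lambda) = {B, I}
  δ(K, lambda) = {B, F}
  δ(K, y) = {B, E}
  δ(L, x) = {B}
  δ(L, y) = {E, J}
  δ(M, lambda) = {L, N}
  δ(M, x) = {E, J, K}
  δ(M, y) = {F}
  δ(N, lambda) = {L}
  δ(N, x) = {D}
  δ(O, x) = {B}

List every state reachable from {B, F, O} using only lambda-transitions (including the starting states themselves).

{B, E, F, I, L, M, N, O}

Start with {B, F, O}.
From F via lambda: add I.
From I via lambda: add E, M.
From M via lambda: add L, N.
No new states can be added; the closed set is {B, E, F, I, L, M, N, O}.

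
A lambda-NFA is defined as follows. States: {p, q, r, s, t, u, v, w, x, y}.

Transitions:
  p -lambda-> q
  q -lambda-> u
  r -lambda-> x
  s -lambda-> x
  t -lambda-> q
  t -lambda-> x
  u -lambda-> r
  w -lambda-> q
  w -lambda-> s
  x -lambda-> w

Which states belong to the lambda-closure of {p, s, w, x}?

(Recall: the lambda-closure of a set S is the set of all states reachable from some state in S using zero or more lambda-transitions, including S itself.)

Start with {p, s, w, x}.
From p via lambda: add q.
From q via lambda: add u.
From u via lambda: add r.
No new states can be added; the closed set is {p, q, r, s, u, w, x}.

{p, q, r, s, u, w, x}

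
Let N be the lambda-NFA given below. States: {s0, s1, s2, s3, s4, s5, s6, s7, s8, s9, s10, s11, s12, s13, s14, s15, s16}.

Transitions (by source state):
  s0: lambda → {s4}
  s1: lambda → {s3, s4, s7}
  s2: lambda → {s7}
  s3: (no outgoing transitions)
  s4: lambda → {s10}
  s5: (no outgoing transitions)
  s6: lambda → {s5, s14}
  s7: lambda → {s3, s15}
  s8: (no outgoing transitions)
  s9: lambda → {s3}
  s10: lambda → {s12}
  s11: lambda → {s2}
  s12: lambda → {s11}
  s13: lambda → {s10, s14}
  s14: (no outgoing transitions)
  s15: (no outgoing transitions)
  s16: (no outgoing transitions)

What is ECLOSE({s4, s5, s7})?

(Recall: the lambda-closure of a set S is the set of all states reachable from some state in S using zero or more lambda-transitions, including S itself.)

Start with {s4, s5, s7}.
From s4 via lambda: add s10.
From s7 via lambda: add s3, s15.
From s10 via lambda: add s12.
From s12 via lambda: add s11.
From s11 via lambda: add s2.
No new states can be added; the closed set is {s2, s3, s4, s5, s7, s10, s11, s12, s15}.

{s2, s3, s4, s5, s7, s10, s11, s12, s15}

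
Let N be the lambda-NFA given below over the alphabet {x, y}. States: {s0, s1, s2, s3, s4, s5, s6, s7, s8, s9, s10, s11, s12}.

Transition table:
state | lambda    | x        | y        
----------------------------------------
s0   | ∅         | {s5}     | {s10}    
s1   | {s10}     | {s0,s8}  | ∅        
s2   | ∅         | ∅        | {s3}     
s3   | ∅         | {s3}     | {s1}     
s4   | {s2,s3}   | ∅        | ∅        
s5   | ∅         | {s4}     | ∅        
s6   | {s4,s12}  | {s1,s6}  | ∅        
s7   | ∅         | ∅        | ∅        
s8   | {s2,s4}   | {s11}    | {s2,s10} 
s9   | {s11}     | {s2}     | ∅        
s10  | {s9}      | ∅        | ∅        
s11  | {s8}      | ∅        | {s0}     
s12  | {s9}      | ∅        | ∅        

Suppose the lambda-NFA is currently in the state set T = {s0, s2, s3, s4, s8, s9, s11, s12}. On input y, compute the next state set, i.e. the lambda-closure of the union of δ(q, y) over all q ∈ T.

{s0, s1, s2, s3, s4, s8, s9, s10, s11}

s0 on y → {s10}.
s2 on y → {s3}.
s3 on y → {s1}.
s8 on y → {s2, s10}.
s11 on y → {s0}.
No y-transition from s4, s9, s12.
Union after reading y: {s0, s1, s2, s3, s10}.
Now take the lambda-closure:
From s10 via lambda: add s9.
From s9 via lambda: add s11.
From s11 via lambda: add s8.
From s8 via lambda: add s4.
No new states can be added; the closed set is {s0, s1, s2, s3, s4, s8, s9, s10, s11}.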